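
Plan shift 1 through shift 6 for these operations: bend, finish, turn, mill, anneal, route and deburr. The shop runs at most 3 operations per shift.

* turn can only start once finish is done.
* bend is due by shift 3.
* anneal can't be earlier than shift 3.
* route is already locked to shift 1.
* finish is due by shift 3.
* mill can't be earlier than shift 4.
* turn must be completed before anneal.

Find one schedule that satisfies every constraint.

deburr -> shift 2; mill -> shift 4; route -> shift 1; anneal -> shift 3; bend -> shift 1; turn -> shift 2; finish -> shift 1

Checking: turn(shift 2) before anneal(shift 3); finish(shift 1) before turn(shift 2); bend=shift 1 in [shift 1,shift 3]; mill=shift 4 in [shift 4,shift 6]; route=shift 1 in [shift 1,shift 1]; anneal=shift 3 in [shift 3,shift 6]; finish=shift 1 in [shift 1,shift 3]; max 3 per shift (cap 3).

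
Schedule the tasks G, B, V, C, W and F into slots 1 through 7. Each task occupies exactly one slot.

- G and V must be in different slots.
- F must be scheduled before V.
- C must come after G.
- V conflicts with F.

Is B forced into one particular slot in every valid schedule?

No

B can be 1 (e.g. C -> 2, G -> 1, F -> 1, B -> 1, V -> 2, W -> 1) or 2 (e.g. W=1, B=2, C=2, G=1, V=2, F=1).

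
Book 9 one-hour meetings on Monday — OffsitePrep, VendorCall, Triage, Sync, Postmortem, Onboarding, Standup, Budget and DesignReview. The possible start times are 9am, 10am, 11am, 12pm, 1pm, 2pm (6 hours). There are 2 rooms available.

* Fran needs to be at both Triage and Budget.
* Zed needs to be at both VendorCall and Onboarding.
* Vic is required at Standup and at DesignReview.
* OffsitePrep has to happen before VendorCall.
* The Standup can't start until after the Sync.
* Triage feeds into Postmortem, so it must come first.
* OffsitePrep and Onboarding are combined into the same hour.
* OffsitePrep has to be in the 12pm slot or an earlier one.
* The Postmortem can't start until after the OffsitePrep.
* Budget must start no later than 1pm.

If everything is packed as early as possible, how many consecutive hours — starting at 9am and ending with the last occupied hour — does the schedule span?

5 hours

The precedence chain requires at least 2 distinct hours.
With at most 2 per hour and 9 meetings, at least 5 hours are needed.
5 works (last occupied hour: 1pm): for example Onboarding -> 9am, DesignReview -> 1pm, Budget -> 12pm, VendorCall -> 10am, Standup -> 12pm, Sync -> 11am, OffsitePrep -> 9am, Triage -> 10am, Postmortem -> 11am.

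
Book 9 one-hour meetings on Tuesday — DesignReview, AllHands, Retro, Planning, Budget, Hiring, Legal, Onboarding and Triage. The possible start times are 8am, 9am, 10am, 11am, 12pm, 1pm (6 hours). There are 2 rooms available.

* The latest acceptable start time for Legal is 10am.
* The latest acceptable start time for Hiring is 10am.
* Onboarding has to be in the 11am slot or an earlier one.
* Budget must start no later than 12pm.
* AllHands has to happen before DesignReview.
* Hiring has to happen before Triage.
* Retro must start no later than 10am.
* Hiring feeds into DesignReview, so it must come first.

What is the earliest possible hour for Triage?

Precedence pushes Triage to at least 9am.
Triage at 9am is achievable: Hiring in 8am, DesignReview in 12pm, Budget in 10am, Triage in 9am, Onboarding in 10am, Legal in 9am, Planning in 11am, Retro in 8am, AllHands in 11am.

9am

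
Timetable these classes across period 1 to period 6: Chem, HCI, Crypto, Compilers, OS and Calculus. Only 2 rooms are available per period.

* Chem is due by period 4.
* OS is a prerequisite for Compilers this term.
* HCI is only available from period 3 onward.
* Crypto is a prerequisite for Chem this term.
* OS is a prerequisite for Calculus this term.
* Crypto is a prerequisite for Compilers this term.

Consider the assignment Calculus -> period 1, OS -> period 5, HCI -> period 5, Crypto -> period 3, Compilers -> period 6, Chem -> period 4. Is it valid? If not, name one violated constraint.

Chem is due by period 4 — holds.
OS is a prerequisite for Compilers this term — holds.
HCI is only available from period 3 onward — holds.
OS is a prerequisite for Calculus this term — violated.
Crypto is a prerequisite for Compilers this term — holds.
Crypto is a prerequisite for Chem this term — holds.
Only 2 rooms are available per period — holds.

No — it violates: OS is a prerequisite for Calculus this term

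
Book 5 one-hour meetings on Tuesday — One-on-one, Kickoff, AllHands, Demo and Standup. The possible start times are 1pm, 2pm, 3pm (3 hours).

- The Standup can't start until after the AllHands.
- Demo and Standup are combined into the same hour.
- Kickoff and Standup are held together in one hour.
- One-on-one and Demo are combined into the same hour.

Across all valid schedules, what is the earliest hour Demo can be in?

Demo must be in the same hour as Standup, which can't be before 2pm, so Demo is at least 2pm.
Demo at 2pm is achievable: Kickoff -> 2pm, AllHands -> 1pm, Demo -> 2pm, One-on-one -> 2pm, Standup -> 2pm.

2pm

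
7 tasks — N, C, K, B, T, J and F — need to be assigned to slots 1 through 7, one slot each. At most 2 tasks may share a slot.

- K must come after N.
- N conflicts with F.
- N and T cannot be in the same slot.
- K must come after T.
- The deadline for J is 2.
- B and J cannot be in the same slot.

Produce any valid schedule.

K -> 3, J -> 1, T -> 2, N -> 1, C -> 2, B -> 3, F -> 4

Checking: N(1) before K(3); T(2) before K(3); B(3) != J(1); N(1) != F(4); N(1) != T(2); J=1 in [1,2]; max 2 per slot (cap 2).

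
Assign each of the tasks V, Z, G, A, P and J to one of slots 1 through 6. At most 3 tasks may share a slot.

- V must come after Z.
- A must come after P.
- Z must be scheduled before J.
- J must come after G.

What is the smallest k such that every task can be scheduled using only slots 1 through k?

2 slots

The precedence chain requires at least 2 distinct slots.
With at most 3 per slot and 6 tasks, at least 2 slots are needed.
2 works (last occupied slot: 2): for example P=1, A=2, J=2, G=1, Z=1, V=2.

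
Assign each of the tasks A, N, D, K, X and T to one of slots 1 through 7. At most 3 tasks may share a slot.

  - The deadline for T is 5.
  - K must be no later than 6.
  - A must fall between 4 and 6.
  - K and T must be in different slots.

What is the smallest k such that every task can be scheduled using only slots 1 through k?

With at most 3 per slot and 6 tasks, at least 2 slots are needed.
A can't be placed before 4, so the schedule must run through at least slot 4.
4 works (last occupied slot: 4): for example T in 2; N in 1; D in 1; K in 1; X in 2; A in 4.

4 slots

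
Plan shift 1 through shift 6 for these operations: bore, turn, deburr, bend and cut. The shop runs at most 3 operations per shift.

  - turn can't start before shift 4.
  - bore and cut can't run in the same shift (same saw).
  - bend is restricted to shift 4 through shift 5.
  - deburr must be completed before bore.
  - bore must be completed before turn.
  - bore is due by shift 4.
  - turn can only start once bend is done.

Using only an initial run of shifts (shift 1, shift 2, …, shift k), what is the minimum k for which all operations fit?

The precedence chain requires at least 3 distinct shifts.
With at most 3 per shift and 5 operations, at least 2 shifts are needed.
Propagating the time windows through the other constraints, turn can't land before shift 5, so the schedule must run through at least shift 5.
5 works (last occupied shift: shift 5): for example turn in shift 5; cut in shift 1; deburr in shift 1; bore in shift 2; bend in shift 4.

5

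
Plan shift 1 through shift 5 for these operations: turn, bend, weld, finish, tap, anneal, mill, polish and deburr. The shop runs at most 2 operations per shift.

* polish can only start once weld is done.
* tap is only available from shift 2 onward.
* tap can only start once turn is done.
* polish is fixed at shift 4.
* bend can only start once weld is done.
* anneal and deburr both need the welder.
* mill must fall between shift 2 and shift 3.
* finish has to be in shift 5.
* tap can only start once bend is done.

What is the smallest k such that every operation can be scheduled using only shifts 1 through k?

The precedence chain requires at least 3 distinct shifts.
With at most 2 per shift and 9 operations, at least 5 shifts are needed.
finish can't be placed before shift 5, so the schedule must run through at least shift 5.
5 works (last occupied shift: shift 5): for example weld=shift 1, turn=shift 1, bend=shift 2, tap=shift 3, mill=shift 2, polish=shift 4, deburr=shift 4, anneal=shift 3, finish=shift 5.

5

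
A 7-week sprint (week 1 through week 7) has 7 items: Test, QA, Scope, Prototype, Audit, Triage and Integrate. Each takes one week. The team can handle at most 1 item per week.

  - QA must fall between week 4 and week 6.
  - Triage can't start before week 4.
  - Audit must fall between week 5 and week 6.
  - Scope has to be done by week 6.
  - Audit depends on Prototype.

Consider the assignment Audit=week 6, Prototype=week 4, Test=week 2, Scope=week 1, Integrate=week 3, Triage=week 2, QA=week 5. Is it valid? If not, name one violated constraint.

Invalid. The team can handle at most 1 item per week.

QA must fall between week 4 and week 6 — holds.
Scope has to be done by week 6 — holds.
The team can handle at most 1 item per week — violated.
Audit depends on Prototype — holds.
Triage can't start before week 4 — violated.
Audit must fall between week 5 and week 6 — holds.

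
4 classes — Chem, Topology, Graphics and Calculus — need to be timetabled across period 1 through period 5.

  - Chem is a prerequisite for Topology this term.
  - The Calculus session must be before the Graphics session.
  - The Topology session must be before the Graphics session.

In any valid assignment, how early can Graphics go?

Precedence pushes Graphics to at least period 3.
Graphics at period 3 is achievable: Chem -> period 1; Topology -> period 2; Graphics -> period 3; Calculus -> period 1.

period 3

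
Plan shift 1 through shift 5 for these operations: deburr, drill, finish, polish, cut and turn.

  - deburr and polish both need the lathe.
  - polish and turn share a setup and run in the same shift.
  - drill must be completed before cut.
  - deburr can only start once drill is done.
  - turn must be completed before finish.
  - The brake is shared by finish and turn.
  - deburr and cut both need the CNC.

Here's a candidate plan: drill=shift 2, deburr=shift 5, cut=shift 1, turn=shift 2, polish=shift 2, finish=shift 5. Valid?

No. drill must be completed before cut is not satisfied.

The brake is shared by finish and turn — holds.
deburr can only start once drill is done — holds.
drill must be completed before cut — violated.
turn must be completed before finish — holds.
deburr and polish both need the lathe — holds.
polish and turn share a setup and run in the same shift — holds.
deburr and cut both need the CNC — holds.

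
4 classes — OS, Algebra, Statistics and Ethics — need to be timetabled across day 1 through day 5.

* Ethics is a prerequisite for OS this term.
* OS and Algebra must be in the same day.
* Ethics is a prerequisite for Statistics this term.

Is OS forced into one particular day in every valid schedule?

OS can be day 2 (e.g. OS -> day 2, Statistics -> day 2, Algebra -> day 2, Ethics -> day 1) or day 3 (e.g. Algebra -> day 3; Statistics -> day 2; OS -> day 3; Ethics -> day 1).

No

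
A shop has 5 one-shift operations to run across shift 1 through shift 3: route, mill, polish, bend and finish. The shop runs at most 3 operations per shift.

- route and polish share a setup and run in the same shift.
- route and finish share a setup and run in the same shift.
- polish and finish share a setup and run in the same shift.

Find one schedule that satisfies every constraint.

polish in shift 1; finish in shift 1; bend in shift 2; route in shift 1; mill in shift 2

Checking: polish = finish = shift 1; route = finish = shift 1; route = polish = shift 1; max 3 per shift (cap 3).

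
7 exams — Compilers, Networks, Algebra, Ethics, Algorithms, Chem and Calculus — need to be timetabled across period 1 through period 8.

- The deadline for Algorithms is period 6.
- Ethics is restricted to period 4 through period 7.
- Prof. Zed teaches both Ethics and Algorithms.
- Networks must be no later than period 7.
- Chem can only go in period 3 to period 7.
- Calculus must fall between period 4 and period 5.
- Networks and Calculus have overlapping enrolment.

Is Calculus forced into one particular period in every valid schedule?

No

Calculus can be period 4 (e.g. Calculus=period 4; Chem=period 3; Compilers=period 1; Ethics=period 4; Algebra=period 1; Algorithms=period 1; Networks=period 1) or period 5 (e.g. Ethics=period 4, Algebra=period 1, Chem=period 3, Calculus=period 5, Networks=period 1, Algorithms=period 1, Compilers=period 1).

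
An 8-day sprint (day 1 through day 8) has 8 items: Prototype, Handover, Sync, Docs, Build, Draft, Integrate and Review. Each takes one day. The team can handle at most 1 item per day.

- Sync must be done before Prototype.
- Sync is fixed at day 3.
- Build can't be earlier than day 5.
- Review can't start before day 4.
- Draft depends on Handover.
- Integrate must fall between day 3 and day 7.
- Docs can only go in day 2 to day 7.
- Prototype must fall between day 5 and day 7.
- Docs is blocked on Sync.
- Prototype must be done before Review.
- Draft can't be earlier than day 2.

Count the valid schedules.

Splitting on Prototype: it can be day 5 (8), day 6 (6), day 7 (4). Listing each branch's schedules as (Handover, Sync, Docs, Build, Draft, Integrate, Review) by day number:
Prototype=day 5: (1,3,4,6,2,7,8) (1,3,4,7,2,6,8) (1,3,4,8,2,6,7) (1,3,4,8,2,7,6) (1,3,6,7,2,4,8) (1,3,6,8,2,4,7) (1,3,7,6,2,4,8) (1,3,7,8,2,4,6) — 8.
Prototype=day 6: (1,3,4,5,2,7,8) (1,3,4,7,2,5,8) (1,3,4,8,2,5,7) (1,3,5,7,2,4,8) (1,3,5,8,2,4,7) (1,3,7,5,2,4,8) — 6.
Prototype=day 7: (1,3,4,5,2,6,8) (1,3,4,6,2,5,8) (1,3,5,6,2,4,8) (1,3,6,5,2,4,8) — 4.
Summing: 8 + 6 + 4 = 18.

18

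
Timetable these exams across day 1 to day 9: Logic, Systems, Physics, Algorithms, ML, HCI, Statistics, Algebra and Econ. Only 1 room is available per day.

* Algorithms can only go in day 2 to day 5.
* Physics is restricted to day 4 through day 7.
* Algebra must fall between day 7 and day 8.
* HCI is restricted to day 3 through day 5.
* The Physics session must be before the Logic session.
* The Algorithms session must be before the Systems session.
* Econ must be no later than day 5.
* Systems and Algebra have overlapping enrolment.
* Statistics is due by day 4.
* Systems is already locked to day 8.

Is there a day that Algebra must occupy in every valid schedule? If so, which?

Algebra's window is day 7–day 8.
Systems is fixed at day 8, and Algebra can't share a day with Systems.
So Algebra must be day 7.

day 7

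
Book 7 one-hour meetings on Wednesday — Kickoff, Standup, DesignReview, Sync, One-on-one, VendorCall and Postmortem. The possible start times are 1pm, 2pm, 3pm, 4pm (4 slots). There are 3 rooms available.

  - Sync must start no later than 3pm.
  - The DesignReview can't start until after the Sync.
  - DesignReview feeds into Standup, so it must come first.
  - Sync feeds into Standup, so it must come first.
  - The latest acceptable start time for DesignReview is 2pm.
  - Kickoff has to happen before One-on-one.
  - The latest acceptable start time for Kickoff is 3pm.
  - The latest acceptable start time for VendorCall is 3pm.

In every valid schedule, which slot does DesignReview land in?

Precedence pushes DesignReview to at least 2pm; DesignReview's own window allows nothing later than 2pm.
So DesignReview is pinned to 2pm.

2pm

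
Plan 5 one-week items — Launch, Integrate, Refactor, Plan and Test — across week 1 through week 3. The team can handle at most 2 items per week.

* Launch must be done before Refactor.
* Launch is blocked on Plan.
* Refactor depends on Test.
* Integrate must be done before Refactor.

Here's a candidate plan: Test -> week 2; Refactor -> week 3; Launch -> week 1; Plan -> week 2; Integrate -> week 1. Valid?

No — it violates: Launch is blocked on Plan

Integrate must be done before Refactor — holds.
Refactor depends on Test — holds.
Launch is blocked on Plan — violated.
Launch must be done before Refactor — holds.
The team can handle at most 2 items per week — holds.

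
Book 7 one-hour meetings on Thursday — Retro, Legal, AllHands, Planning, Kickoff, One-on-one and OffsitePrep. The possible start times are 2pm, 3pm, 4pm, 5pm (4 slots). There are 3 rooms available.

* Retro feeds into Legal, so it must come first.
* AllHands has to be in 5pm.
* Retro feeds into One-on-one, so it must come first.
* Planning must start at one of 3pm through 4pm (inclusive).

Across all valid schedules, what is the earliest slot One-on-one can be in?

3pm

Precedence pushes One-on-one to at least 3pm.
One-on-one at 3pm is achievable: Kickoff=2pm, Legal=3pm, Retro=2pm, AllHands=5pm, Planning=3pm, One-on-one=3pm, OffsitePrep=2pm.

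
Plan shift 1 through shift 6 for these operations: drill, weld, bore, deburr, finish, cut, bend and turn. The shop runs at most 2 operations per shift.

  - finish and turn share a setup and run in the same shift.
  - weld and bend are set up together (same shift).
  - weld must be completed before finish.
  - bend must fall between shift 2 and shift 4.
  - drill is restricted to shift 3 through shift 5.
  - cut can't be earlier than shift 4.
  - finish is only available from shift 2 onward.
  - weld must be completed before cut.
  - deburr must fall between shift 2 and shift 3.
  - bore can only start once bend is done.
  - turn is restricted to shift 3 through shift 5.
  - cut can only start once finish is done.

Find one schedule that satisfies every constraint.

deburr -> shift 2, weld -> shift 3, finish -> shift 4, turn -> shift 4, bend -> shift 3, drill -> shift 5, bore -> shift 6, cut -> shift 5

Checking: weld(shift 3) before cut(shift 5); weld(shift 3) before finish(shift 4); bend(shift 3) before bore(shift 6); finish(shift 4) before cut(shift 5); weld = bend = shift 3; finish = turn = shift 4; deburr=shift 2 in [shift 2,shift 3]; turn=shift 4 in [shift 3,shift 5]; bend=shift 3 in [shift 2,shift 4]; cut=shift 5 in [shift 4,shift 6]; finish=shift 4 in [shift 2,shift 6]; drill=shift 5 in [shift 3,shift 5]; max 2 per shift (cap 2).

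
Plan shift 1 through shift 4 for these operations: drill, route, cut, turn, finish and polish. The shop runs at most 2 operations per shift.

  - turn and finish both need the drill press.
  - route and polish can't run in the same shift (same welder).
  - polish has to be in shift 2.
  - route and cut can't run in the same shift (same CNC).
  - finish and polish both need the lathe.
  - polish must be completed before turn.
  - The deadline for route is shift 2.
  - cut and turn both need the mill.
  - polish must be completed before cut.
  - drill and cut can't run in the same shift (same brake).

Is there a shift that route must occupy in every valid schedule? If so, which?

route's window is shift 1–shift 2.
polish is fixed at shift 2, and route can't share a shift with polish.
So route must be shift 1.

shift 1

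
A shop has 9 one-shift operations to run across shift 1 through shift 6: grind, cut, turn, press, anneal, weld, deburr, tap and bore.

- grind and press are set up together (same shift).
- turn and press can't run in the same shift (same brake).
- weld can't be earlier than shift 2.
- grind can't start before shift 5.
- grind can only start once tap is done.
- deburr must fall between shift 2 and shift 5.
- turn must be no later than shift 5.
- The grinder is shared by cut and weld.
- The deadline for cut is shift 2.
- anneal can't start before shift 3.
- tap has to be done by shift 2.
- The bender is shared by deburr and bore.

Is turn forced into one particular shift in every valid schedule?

turn can be shift 1 (e.g. grind -> shift 5, weld -> shift 2, turn -> shift 1, tap -> shift 1, deburr -> shift 2, press -> shift 5, bore -> shift 1, anneal -> shift 3, cut -> shift 1) or shift 2 (e.g. tap -> shift 1; cut -> shift 1; press -> shift 5; turn -> shift 2; weld -> shift 2; bore -> shift 1; anneal -> shift 3; deburr -> shift 2; grind -> shift 5).

No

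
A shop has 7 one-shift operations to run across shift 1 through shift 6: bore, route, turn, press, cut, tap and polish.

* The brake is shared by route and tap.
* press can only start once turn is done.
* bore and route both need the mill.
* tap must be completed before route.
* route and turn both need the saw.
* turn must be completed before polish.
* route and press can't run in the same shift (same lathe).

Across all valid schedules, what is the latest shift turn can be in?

shift 5

Downstream work caps turn at shift 5.
turn at shift 5 is achievable: cut in shift 1; turn in shift 5; route in shift 2; bore in shift 1; polish in shift 6; press in shift 6; tap in shift 1.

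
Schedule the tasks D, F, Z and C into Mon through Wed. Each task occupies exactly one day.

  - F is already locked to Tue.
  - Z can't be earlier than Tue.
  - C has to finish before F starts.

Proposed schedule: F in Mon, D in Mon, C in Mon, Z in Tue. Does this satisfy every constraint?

No. F is already locked to Tue is not satisfied.

C has to finish before F starts — violated.
Z can't be earlier than Tue — holds.
F is already locked to Tue — violated.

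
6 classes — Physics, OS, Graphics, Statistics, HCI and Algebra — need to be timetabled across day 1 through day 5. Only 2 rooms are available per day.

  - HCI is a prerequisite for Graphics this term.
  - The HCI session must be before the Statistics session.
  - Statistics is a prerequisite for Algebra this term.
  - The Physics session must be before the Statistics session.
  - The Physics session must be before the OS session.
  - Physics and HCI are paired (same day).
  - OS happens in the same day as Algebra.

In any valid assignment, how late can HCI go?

Downstream work caps HCI at day 3.
HCI at day 3 is achievable: Statistics -> day 4; Algebra -> day 5; HCI -> day 3; OS -> day 5; Physics -> day 3; Graphics -> day 4.

day 3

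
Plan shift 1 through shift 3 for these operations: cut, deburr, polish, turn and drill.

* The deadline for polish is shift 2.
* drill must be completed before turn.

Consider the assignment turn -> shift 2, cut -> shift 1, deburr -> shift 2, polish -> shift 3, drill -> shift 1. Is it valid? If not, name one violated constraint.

drill must be completed before turn — holds.
The deadline for polish is shift 2 — violated.

No — it violates: The deadline for polish is shift 2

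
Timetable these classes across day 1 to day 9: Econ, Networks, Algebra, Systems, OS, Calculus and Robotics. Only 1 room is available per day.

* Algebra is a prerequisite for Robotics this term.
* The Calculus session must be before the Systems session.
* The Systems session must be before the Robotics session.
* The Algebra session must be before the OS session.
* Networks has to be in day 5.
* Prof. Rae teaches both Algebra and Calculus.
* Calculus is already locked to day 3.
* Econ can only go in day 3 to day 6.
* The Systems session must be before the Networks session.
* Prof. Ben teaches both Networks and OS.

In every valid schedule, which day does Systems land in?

Calculus is fixed at day 3 and must come before Systems, so Systems is at least day 4.
Networks is fixed at day 5 and must come after Systems, so Systems is at most day 4.
So Systems must be day 4.

day 4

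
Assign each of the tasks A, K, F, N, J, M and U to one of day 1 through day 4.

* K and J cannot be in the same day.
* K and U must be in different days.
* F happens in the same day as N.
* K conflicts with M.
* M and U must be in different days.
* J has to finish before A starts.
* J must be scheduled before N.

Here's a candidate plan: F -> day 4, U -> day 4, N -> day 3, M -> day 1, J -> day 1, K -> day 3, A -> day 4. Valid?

J has to finish before A starts — holds.
K conflicts with M — holds.
J must be scheduled before N — holds.
F happens in the same day as N — violated.
K and U must be in different days — holds.
K and J cannot be in the same day — holds.
M and U must be in different days — holds.

No. F happens in the same day as N is not satisfied.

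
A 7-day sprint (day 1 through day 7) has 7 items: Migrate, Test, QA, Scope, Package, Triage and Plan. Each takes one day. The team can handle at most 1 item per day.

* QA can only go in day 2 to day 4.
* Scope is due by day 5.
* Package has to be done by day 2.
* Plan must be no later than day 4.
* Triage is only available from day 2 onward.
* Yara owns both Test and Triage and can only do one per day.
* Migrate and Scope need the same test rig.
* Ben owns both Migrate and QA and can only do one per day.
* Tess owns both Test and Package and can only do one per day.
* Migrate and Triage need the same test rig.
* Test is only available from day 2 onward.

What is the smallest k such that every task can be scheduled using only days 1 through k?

7

With at most 1 per day and 7 tasks, at least 7 days are needed.
Test can't be placed before day 2, so the schedule must run through at least day 2.
7 works (last occupied day: day 7): for example Migrate=day 7, Scope=day 4, Test=day 5, Triage=day 6, QA=day 2, Package=day 1, Plan=day 3.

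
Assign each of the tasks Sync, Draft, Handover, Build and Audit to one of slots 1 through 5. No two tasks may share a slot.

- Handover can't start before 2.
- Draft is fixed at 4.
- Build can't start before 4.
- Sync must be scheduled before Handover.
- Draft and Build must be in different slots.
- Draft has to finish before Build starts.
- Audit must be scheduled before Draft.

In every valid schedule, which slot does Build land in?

Build's window is 4–5.
Draft is fixed at 4, and Build can't share a slot with Draft.
So Build must be 5.

5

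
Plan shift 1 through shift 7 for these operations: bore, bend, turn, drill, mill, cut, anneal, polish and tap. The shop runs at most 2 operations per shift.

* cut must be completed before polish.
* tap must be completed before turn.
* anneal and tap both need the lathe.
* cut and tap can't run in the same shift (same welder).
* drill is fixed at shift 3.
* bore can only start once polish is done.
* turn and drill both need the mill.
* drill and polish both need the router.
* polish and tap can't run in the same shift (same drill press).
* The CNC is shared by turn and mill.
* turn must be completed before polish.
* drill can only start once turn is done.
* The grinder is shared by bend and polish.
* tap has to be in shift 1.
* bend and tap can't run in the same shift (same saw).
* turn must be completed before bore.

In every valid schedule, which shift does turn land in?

tap is fixed at shift 1 and must come before turn, so turn is at least shift 2.
drill is fixed at shift 3 and must come after turn, so turn is at most shift 2.
So turn must be shift 2.

shift 2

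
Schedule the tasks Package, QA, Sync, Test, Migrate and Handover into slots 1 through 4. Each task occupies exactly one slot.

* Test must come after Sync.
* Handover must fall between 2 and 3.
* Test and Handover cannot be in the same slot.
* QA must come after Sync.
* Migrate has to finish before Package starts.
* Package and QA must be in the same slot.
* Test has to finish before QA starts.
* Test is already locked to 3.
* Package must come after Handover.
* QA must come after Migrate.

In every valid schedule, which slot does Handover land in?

2

Handover's window is 2–3.
Test is fixed at 3, and Handover can't share a slot with Test.
So Handover must be 2.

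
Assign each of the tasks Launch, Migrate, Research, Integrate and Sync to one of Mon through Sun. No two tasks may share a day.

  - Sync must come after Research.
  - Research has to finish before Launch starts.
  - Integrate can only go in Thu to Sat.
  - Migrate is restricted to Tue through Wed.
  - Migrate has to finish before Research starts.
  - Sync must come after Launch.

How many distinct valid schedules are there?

15

Splitting on Launch: it can be Thu (4), Fri (5), Sat (6). Listing each branch's schedules as (Migrate, Research, Integrate, Sync):
Launch=Thu: (Tue,Wed,Fri,Sat) (Tue,Wed,Fri,Sun) (Tue,Wed,Sat,Fri) (Tue,Wed,Sat,Sun) — 4.
Launch=Fri: (Tue,Wed,Thu,Sat) (Tue,Wed,Thu,Sun) (Tue,Wed,Sat,Sun) (Tue,Thu,Sat,Sun) (Wed,Thu,Sat,Sun) — 5.
Launch=Sat: (Tue,Wed,Thu,Sun) (Tue,Wed,Fri,Sun) (Tue,Thu,Fri,Sun) (Tue,Fri,Thu,Sun) (Wed,Thu,Fri,Sun) (Wed,Fri,Thu,Sun) — 6.
Summing: 4 + 5 + 6 = 15.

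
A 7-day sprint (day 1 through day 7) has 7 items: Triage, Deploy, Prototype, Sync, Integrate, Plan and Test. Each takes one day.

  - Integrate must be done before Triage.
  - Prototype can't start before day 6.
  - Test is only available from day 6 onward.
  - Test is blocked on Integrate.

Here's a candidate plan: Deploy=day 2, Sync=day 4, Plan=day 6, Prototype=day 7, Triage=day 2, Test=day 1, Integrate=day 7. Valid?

No. Test is blocked on Integrate is not satisfied.

Integrate must be done before Triage — violated.
Test is blocked on Integrate — violated.
Test is only available from day 6 onward — violated.
Prototype can't start before day 6 — holds.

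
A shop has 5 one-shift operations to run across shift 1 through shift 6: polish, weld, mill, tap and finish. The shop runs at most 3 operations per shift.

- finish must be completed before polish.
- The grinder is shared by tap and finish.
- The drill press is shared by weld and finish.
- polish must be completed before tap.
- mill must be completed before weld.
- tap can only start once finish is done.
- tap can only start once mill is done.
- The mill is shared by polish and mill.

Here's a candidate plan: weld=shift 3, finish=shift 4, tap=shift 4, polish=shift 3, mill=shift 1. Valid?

tap can only start once mill is done — holds.
The mill is shared by polish and mill — holds.
mill must be completed before weld — holds.
polish must be completed before tap — holds.
tap can only start once finish is done — violated.
The shop runs at most 3 operations per shift — holds.
finish must be completed before polish — violated.
The drill press is shared by weld and finish — holds.
The grinder is shared by tap and finish — violated.

No. The grinder is shared by tap and finish is not satisfied.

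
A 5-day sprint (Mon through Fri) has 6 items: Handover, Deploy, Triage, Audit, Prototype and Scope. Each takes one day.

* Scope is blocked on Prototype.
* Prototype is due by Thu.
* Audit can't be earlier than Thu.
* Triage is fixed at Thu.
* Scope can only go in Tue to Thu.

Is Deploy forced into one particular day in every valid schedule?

No

Deploy can be Mon (e.g. Handover=Mon; Deploy=Mon; Triage=Thu; Prototype=Mon; Scope=Tue; Audit=Thu) or Tue (e.g. Audit in Thu, Prototype in Mon, Handover in Mon, Scope in Tue, Triage in Thu, Deploy in Tue).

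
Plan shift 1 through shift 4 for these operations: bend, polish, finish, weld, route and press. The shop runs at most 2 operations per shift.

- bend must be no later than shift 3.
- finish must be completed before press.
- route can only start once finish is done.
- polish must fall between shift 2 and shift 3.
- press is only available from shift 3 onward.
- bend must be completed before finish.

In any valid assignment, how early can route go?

shift 3

Precedence pushes route to at least shift 3.
route at shift 3 is achievable: finish in shift 2; polish in shift 2; route in shift 3; press in shift 3; bend in shift 1; weld in shift 1.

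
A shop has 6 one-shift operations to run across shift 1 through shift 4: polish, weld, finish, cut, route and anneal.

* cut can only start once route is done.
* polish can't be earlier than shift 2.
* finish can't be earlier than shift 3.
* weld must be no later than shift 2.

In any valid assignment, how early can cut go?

Precedence pushes cut to at least shift 2.
cut at shift 2 is achievable: anneal in shift 1, cut in shift 2, finish in shift 3, route in shift 1, weld in shift 1, polish in shift 2.

shift 2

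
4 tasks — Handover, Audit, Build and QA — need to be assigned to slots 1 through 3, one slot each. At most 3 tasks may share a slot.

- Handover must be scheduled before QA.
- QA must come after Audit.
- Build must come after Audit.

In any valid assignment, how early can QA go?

Precedence pushes QA to at least 2.
QA at 2 is achievable: QA in 2, Build in 2, Handover in 1, Audit in 1.

2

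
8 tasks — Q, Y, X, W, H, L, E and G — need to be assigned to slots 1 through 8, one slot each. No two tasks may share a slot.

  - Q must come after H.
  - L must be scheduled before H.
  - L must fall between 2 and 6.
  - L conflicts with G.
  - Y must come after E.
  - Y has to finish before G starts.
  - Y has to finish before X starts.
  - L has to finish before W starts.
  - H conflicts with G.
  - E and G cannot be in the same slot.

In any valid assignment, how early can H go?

Precedence pushes H to at least 3; downstream work caps H at 7.
H at 3 is achievable: E -> 1, L -> 2, Y -> 4, W -> 7, H -> 3, Q -> 5, X -> 6, G -> 8.

3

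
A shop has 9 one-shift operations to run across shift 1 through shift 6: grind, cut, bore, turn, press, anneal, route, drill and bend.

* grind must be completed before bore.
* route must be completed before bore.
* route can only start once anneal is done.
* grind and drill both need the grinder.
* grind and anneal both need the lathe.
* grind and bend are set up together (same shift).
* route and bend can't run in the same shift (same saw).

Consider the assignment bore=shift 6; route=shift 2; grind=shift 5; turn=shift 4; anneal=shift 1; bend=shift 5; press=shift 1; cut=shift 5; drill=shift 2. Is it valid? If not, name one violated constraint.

Yes

route can only start once anneal is done — holds.
grind must be completed before bore — holds.
grind and anneal both need the lathe — holds.
grind and drill both need the grinder — holds.
grind and bend are set up together (same shift) — holds.
route and bend can't run in the same shift (same saw) — holds.
route must be completed before bore — holds.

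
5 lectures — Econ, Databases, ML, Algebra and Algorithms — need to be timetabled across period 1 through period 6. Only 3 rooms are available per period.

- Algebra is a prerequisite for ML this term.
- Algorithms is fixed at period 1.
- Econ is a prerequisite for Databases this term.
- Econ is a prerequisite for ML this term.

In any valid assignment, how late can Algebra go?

Downstream work caps Algebra at period 5.
Algebra at period 5 is achievable: Algorithms -> period 1; Algebra -> period 5; Databases -> period 2; Econ -> period 1; ML -> period 6.

period 5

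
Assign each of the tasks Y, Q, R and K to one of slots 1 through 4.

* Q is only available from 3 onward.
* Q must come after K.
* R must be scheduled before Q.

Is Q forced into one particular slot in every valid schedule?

Q can be 3 (e.g. K -> 1; Y -> 1; R -> 1; Q -> 3) or 4 (e.g. K=1; Q=4; R=1; Y=1).

No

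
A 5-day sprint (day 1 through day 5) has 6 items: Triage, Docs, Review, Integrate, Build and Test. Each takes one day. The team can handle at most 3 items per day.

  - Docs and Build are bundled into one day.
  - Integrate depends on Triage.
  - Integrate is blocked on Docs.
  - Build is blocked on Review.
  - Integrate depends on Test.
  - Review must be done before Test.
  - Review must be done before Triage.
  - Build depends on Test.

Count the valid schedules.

13

Splitting on Triage: it can be day 2 (4), day 3 (5), day 4 (4). Listing each branch's schedules as (Docs, Review, Integrate, Build, Test) by day number:
Triage=day 2: (3,1,4,3,2) (3,1,5,3,2) (4,1,5,4,2) (4,1,5,4,3) — 4.
Triage=day 3: (3,1,4,3,2) (3,1,5,3,2) (4,1,5,4,2) (4,1,5,4,3) (4,2,5,4,3) — 5.
Triage=day 4: (3,1,5,3,2) (4,1,5,4,2) (4,1,5,4,3) (4,2,5,4,3) — 4.
Summing: 4 + 5 + 4 = 13.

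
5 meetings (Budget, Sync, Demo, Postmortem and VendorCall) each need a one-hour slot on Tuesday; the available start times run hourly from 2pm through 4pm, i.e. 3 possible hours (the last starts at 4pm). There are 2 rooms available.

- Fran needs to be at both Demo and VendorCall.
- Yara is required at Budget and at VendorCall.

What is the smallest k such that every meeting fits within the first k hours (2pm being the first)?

3 hours

With at most 2 per hour and 5 meetings, at least 3 hours are needed.
3 works (last occupied hour: 4pm): for example Budget -> 2pm; VendorCall -> 4pm; Postmortem -> 3pm; Demo -> 3pm; Sync -> 2pm.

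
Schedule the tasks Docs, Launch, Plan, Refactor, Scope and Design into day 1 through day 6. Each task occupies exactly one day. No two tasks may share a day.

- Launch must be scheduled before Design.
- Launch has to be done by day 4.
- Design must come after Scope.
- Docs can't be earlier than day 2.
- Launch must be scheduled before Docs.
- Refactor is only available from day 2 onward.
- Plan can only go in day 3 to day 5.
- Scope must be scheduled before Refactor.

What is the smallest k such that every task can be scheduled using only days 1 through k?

6

The precedence chain requires at least 2 distinct days.
With at most 1 per day and 6 tasks, at least 6 days are needed.
Plan can't be placed before day 3, so the schedule must run through at least day 3.
6 works (last occupied day: day 6): for example Design=day 6; Launch=day 1; Plan=day 3; Scope=day 4; Docs=day 2; Refactor=day 5.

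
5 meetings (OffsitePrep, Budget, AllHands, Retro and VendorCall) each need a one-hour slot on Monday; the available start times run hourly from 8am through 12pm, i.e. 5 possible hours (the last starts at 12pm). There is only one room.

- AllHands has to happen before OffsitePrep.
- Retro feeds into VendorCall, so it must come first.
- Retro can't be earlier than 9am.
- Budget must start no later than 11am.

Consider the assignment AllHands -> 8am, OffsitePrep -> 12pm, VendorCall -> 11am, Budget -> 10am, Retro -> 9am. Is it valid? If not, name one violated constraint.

Retro can't be earlier than 9am — holds.
AllHands has to happen before OffsitePrep — holds.
Budget must start no later than 11am — holds.
There is only one room — holds.
Retro feeds into VendorCall, so it must come first — holds.

Yes, all constraints hold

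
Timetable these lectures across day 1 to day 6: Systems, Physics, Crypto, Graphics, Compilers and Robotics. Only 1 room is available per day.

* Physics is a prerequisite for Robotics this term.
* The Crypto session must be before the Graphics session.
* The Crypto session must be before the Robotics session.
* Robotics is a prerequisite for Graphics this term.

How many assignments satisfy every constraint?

60

Splitting on Physics: it can be day 1 (20), day 2 (20), day 3 (14), day 4 (6). Listing each branch's schedules as (Systems, Crypto, Graphics, Compilers, Robotics) by day number:
Physics=day 1: (2,3,5,6,4) (2,3,6,4,5) (2,3,6,5,4) (2,4,6,3,5) (3,2,5,6,4) (3,2,6,4,5) (3,2,6,5,4) (3,4,6,2,5) (4,2,5,6,3) (4,2,6,3,5) (4,2,6,5,3) (4,3,6,2,5) (5,2,4,6,3) (5,2,6,3,4) (5,2,6,4,3) (5,3,6,2,4) (6,2,4,5,3) (6,2,5,3,4) (6,2,5,4,3) (6,3,5,2,4) — 20.
Physics=day 2: (1,3,5,6,4) (1,3,6,4,5) (1,3,6,5,4) (1,4,6,3,5) (3,1,5,6,4) (3,1,6,4,5) (3,1,6,5,4) (3,4,6,1,5) (4,1,5,6,3) (4,1,6,3,5) (4,1,6,5,3) (4,3,6,1,5) (5,1,4,6,3) (5,1,6,3,4) (5,1,6,4,3) (5,3,6,1,4) (6,1,4,5,3) (6,1,5,3,4) (6,1,5,4,3) (6,3,5,1,4) — 20.
Physics=day 3: (1,2,5,6,4) (1,2,6,4,5) (1,2,6,5,4) (1,4,6,2,5) (2,1,5,6,4) (2,1,6,4,5) (2,1,6,5,4) (2,4,6,1,5) (4,1,6,2,5) (4,2,6,1,5) (5,1,6,2,4) (5,2,6,1,4) (6,1,5,2,4) (6,2,5,1,4) — 14.
Physics=day 4: (1,2,6,3,5) (1,3,6,2,5) (2,1,6,3,5) (2,3,6,1,5) (3,1,6,2,5) (3,2,6,1,5) — 6.
Summing: 20 + 20 + 14 + 6 = 60.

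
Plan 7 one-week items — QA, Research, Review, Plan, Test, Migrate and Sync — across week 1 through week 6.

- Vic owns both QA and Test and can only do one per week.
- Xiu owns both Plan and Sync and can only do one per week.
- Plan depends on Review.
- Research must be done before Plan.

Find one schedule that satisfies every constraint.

Review in week 1; Plan in week 2; Migrate in week 1; QA in week 1; Sync in week 1; Test in week 2; Research in week 1

Checking: Research(week 1) before Plan(week 2); Review(week 1) before Plan(week 2); Plan(week 2) != Sync(week 1); QA(week 1) != Test(week 2).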